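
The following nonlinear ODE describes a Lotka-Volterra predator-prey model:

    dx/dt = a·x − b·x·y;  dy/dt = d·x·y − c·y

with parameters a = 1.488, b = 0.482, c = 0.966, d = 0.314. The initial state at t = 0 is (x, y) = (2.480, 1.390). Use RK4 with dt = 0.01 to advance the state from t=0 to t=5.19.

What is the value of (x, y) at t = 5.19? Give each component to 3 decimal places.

(x, y) = (1.889, 1.534)

t=0.000: state=(2.480, 1.390)
step 1 (dt=0.01): k1=(2.029, -0.260), k2=(2.039, -0.256), k3=(2.039, -0.256), k4=(2.048, -0.251); state += dt/6·(k1+2k2+2k3+k4)
t=0.010: state=(2.500, 1.387)
t=0.020: state=(2.521, 1.385)
t=0.030: state=(2.542, 1.383)
continuing one RK4 step at a time; state shown every 20 steps (Δt=0.2):
t=0.200: state=(2.926, 1.357)
t=0.400: state=(3.457, 1.366)
t=0.600: state=(4.071, 1.426)
t=0.800: state=(4.752, 1.550)
t=1.000: state=(5.460, 1.761)
t=1.200: state=(6.113, 2.089)
t=1.400: state=(6.585, 2.570)
t=1.600: state=(6.717, 3.223)
t=1.800: state=(6.385, 4.020)
t=2.000: state=(5.607, 4.838)
t=2.200: state=(4.580, 5.495)
t=2.400: state=(3.561, 5.845)
t=2.600: state=(2.720, 5.862)
t=2.800: state=(2.103, 5.616)
t=3.000: state=(1.679, 5.208)
t=3.200: state=(1.401, 4.726)
t=3.400: state=(1.225, 4.229)
t=3.600: state=(1.123, 3.751)
t=3.800: state=(1.076, 3.313)
t=4.000: state=(1.074, 2.921)
t=4.200: state=(1.110, 2.578)
t=4.400: state=(1.183, 2.283)
t=4.600: state=(1.294, 2.034)
t=4.800: state=(1.447, 1.827)
t=5.000: state=(1.648, 1.659)
t=5.190: state=(1.889, 1.534)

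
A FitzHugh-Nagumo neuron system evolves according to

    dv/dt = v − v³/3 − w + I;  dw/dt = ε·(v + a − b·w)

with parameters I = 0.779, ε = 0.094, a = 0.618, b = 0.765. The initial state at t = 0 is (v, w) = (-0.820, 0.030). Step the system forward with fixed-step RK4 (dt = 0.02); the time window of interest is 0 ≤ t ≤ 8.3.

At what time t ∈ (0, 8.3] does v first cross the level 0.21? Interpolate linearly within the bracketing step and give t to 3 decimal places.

t=0.000: state=(-0.820, 0.030)
step 1 (dt=0.02): k1=(0.113, -0.021), k2=(0.113, -0.021), k3=(0.113, -0.021), k4=(0.114, -0.021); state += dt/6·(k1+2k2+2k3+k4)
t=0.020: state=(-0.818, 0.030)
t=0.040: state=(-0.815, 0.029)
t=0.060: state=(-0.813, 0.029)
continuing one RK4 step at a time; state shown every 25 steps (Δt=0.5):
t=0.500: state=(-0.756, 0.021)
t=1.000: state=(-0.672, 0.016)
t=1.500: state=(-0.559, 0.015)
t=2.000: state=(-0.402, 0.021)
t=2.500: state=(-0.167, 0.035)
t=3.000: state=(0.200, 0.063)
next step: t=3.020: state=(0.218, 0.064) — v has crossed 0.21
linear interpolation between t=3.000 (0.19987) and t=3.020 (0.21830) → t≈3.011

t = 3.011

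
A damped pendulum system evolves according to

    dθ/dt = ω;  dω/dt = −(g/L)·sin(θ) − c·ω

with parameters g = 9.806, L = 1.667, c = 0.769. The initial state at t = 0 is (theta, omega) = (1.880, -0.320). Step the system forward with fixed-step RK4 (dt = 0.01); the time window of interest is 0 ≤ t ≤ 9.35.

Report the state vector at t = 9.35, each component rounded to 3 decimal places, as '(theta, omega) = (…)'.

(theta, omega) = (-0.043, -0.032)

t=0.000: state=(1.880, -0.320)
step 1 (dt=0.01): k1=(-0.320, -5.357), k2=(-0.347, -5.340), k3=(-0.347, -5.340), k4=(-0.373, -5.322); state += dt/6·(k1+2k2+2k3+k4)
t=0.010: state=(1.877, -0.373)
t=0.020: state=(1.873, -0.426)
t=0.030: state=(1.868, -0.479)
continuing one RK4 step at a time; state shown every 50 steps (Δt=0.5):
t=0.500: state=(1.113, -2.595)
t=1.000: state=(-0.322, -2.519)
t=1.500: state=(-0.979, -0.031)
t=2.000: state=(-0.491, 1.697)
t=2.500: state=(0.334, 1.228)
t=3.000: state=(0.547, -0.364)
t=3.500: state=(0.124, -1.082)
t=4.000: state=(-0.295, -0.429)
t=4.500: state=(-0.266, 0.470)
t=5.000: state=(0.037, 0.585)
t=5.500: state=(0.204, 0.035)
t=6.000: state=(0.098, -0.377)
t=6.500: state=(-0.079, -0.252)
t=7.000: state=(-0.115, 0.104)
t=7.500: state=(-0.015, 0.235)
t=8.000: state=(0.069, 0.071)
t=8.500: state=(0.052, -0.117)
t=9.000: state=(-0.016, -0.119)
t=9.350: state=(-0.043, -0.032)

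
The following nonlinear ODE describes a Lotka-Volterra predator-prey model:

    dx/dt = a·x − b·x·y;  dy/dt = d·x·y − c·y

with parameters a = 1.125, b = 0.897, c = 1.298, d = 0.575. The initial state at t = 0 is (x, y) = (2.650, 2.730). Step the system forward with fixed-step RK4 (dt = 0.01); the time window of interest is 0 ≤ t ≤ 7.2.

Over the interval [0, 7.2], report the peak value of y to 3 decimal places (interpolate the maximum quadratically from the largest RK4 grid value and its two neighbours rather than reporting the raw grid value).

t=0.000: state=(2.650, 2.730)
step 1 (dt=0.01): k1=(-3.508, 0.616), k2=(-3.492, 0.589), k3=(-3.492, 0.590), k4=(-3.476, 0.563); state += dt/6·(k1+2k2+2k3+k4)
t=0.010: state=(2.615, 2.736)
t=0.020: state=(2.580, 2.741)
t=0.030: state=(2.546, 2.746)
continuing one RK4 step at a time; state shown every 25 steps (Δt=0.25):
t=0.250: state=(1.893, 2.727)
t=0.500: state=(1.393, 2.490)
t=0.750: state=(1.096, 2.148)
t=1.000: state=(0.934, 1.794)
t=1.250: state=(0.858, 1.474)
t=1.500: state=(0.843, 1.204)
t=1.750: state=(0.874, 0.984)
t=2.000: state=(0.948, 0.810)
t=2.250: state=(1.064, 0.677)
t=2.500: state=(1.225, 0.576)
t=2.750: state=(1.439, 0.504)
t=3.000: state=(1.712, 0.457)
t=3.250: state=(2.054, 0.432)
t=3.500: state=(2.471, 0.432)
t=3.750: state=(2.963, 0.462)
t=4.000: state=(3.515, 0.531)
t=4.250: state=(4.079, 0.663)
t=4.500: state=(4.549, 0.893)
t=4.750: state=(4.746, 1.265)
t=5.000: state=(4.476, 1.785)
t=5.250: state=(3.729, 2.338)
t=5.500: state=(2.793, 2.701)
t=5.750: state=(1.997, 2.747)
t=6.000: state=(1.458, 2.538)
t=6.250: state=(1.133, 2.205)
t=6.500: state=(0.953, 1.850)
t=6.750: state=(0.866, 1.522)
t=7.000: state=(0.842, 1.243)
t=7.200: state=(0.858, 1.057)
largest grid value and its neighbours: y(5.650)=2.76592, y(5.660)=2.76613, y(5.670)=2.76584
parabola through these three points peaks at t≈5.659 with y≈2.76613

max y = 2.766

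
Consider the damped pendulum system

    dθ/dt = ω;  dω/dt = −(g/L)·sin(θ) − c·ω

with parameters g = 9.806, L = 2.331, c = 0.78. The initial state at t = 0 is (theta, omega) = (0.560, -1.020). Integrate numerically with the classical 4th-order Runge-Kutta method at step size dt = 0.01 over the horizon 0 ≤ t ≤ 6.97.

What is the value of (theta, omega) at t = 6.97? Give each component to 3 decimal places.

(theta, omega) = (-0.020, -0.074)

t=0.000: state=(0.560, -1.020)
step 1 (dt=0.01): k1=(-1.020, -1.439), k2=(-1.027, -1.415), k3=(-1.027, -1.415), k4=(-1.034, -1.391); state += dt/6·(k1+2k2+2k3+k4)
t=0.010: state=(0.550, -1.034)
t=0.020: state=(0.539, -1.048)
t=0.030: state=(0.529, -1.061)
continuing one RK4 step at a time; state shown every 25 steps (Δt=0.25):
t=0.250: state=(0.273, -1.224)
t=0.500: state=(-0.026, -1.118)
t=0.750: state=(-0.266, -0.771)
t=1.000: state=(-0.402, -0.311)
t=1.250: state=(-0.422, 0.136)
t=1.500: state=(-0.343, 0.473)
t=1.750: state=(-0.199, 0.647)
t=2.000: state=(-0.035, 0.641)
t=2.250: state=(0.109, 0.487)
t=2.500: state=(0.201, 0.247)
t=2.750: state=(0.231, -0.007)
t=3.000: state=(0.202, -0.214)
t=3.250: state=(0.131, -0.336)
t=3.500: state=(0.042, -0.358)
t=3.750: state=(-0.041, -0.293)
t=4.000: state=(-0.099, -0.171)
t=4.250: state=(-0.125, -0.030)
t=4.500: state=(-0.116, 0.092)
t=4.750: state=(-0.082, 0.171)
t=5.000: state=(-0.035, 0.197)
t=5.250: state=(0.012, 0.172)
t=5.500: state=(0.048, 0.111)
t=5.750: state=(0.066, 0.035)
t=6.000: state=(0.066, -0.036)
t=6.250: state=(0.050, -0.085)
t=6.500: state=(0.026, -0.106)
t=6.750: state=(-0.001, -0.099)
t=6.970: state=(-0.020, -0.074)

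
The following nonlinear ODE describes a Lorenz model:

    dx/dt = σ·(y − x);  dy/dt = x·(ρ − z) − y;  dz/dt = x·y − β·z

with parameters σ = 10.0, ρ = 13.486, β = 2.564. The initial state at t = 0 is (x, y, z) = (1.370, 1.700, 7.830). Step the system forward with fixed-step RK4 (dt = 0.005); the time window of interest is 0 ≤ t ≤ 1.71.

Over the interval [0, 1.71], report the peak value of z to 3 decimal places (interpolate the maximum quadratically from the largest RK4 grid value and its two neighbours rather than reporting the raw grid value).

t=0.000: state=(1.370, 1.700, 7.830)
step 1 (dt=0.005): k1=(3.300, 6.049, -17.747), k2=(3.369, 6.141, -17.598), k3=(3.369, 6.142, -17.599), k4=(3.439, 6.235, -17.450); state += dt/6·(k1+2k2+2k3+k4)
t=0.005: state=(1.387, 1.731, 7.742)
t=0.010: state=(1.404, 1.762, 7.655)
t=0.015: state=(1.423, 1.795, 7.570)
continuing one RK4 step at a time; state shown every 20 steps (Δt=0.1):
t=0.100: state=(1.856, 2.520, 6.356)
t=0.200: state=(2.756, 3.928, 5.571)
t=0.300: state=(4.270, 6.150, 5.878)
t=0.400: state=(6.476, 8.904, 8.191)
t=0.500: state=(8.639, 10.156, 13.013)
t=0.600: state=(8.808, 7.511, 17.246)
t=0.700: state=(6.544, 3.793, 17.138)
t=0.800: state=(4.102, 2.179, 14.562)
t=0.900: state=(2.792, 2.047, 11.866)
t=1.000: state=(2.475, 2.524, 9.692)
t=1.100: state=(2.816, 3.432, 8.182)
t=1.200: state=(3.703, 4.865, 7.519)
t=1.300: state=(5.136, 6.814, 8.114)
t=1.400: state=(6.905, 8.615, 10.481)
t=1.500: state=(8.126, 8.627, 14.070)
t=1.600: state=(7.672, 6.336, 16.256)
t=1.700: state=(5.910, 4.006, 15.624)
t=1.710: state=(5.721, 3.847, 15.454)
largest grid value and its neighbours: z(0.640)=17.71863, z(0.645)=17.72312, z(0.650)=17.71648
parabola through these three points peaks at t≈0.645 with z≈17.72317

max z = 17.723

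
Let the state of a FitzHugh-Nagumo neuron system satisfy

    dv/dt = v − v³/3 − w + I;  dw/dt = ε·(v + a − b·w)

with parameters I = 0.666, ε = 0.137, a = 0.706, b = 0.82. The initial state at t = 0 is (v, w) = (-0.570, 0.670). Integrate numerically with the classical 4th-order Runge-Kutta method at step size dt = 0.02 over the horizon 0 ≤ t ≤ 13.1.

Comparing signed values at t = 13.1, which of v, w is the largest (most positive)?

t=0.000: state=(-0.570, 0.670)
step 1 (dt=0.02): k1=(-0.512, -0.057), k2=(-0.515, -0.057), k3=(-0.515, -0.057), k4=(-0.518, -0.058); state += dt/6·(k1+2k2+2k3+k4)
t=0.020: state=(-0.580, 0.669)
t=0.040: state=(-0.591, 0.668)
t=0.060: state=(-0.601, 0.666)
continuing one RK4 step at a time; state shown every 25 steps (Δt=0.5):
t=0.500: state=(-0.856, 0.633)
t=1.000: state=(-1.156, 0.578)
t=1.500: state=(-1.383, 0.508)
t=2.000: state=(-1.501, 0.431)
t=2.500: state=(-1.536, 0.353)
t=3.000: state=(-1.526, 0.279)
t=3.500: state=(-1.495, 0.210)
t=4.000: state=(-1.454, 0.147)
t=4.500: state=(-1.407, 0.091)
t=5.000: state=(-1.357, 0.041)
t=5.500: state=(-1.306, -0.003)
t=6.000: state=(-1.252, -0.041)
t=6.500: state=(-1.196, -0.073)
t=7.000: state=(-1.138, -0.100)
t=7.500: state=(-1.077, -0.121)
t=8.000: state=(-1.011, -0.137)
t=8.500: state=(-0.939, -0.148)
t=9.000: state=(-0.859, -0.153)
t=9.500: state=(-0.767, -0.151)
t=10.000: state=(-0.656, -0.144)
t=10.500: state=(-0.514, -0.128)
t=11.000: state=(-0.322, -0.102)
t=11.500: state=(-0.041, -0.062)
t=12.000: state=(0.387, -0.001)
t=12.500: state=(0.974, 0.091)
t=13.000: state=(1.512, 0.217)
t=13.100: state=(1.586, 0.246)
compare at T: v=1.586, w=0.246

largest component: v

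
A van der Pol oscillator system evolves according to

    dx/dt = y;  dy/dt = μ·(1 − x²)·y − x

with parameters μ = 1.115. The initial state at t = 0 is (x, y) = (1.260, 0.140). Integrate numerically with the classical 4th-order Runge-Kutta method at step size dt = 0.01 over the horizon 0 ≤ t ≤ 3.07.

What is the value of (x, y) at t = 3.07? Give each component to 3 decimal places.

t=0.000: state=(1.260, 0.140)
step 1 (dt=0.01): k1=(0.140, -1.352), k2=(0.133, -1.348), k3=(0.133, -1.348), k4=(0.127, -1.345); state += dt/6·(k1+2k2+2k3+k4)
t=0.010: state=(1.261, 0.127)
t=0.020: state=(1.263, 0.113)
t=0.030: state=(1.264, 0.100)
continuing one RK4 step at a time; state shown every 10 steps (Δt=0.1):
t=0.100: state=(1.267, 0.009)
t=0.200: state=(1.262, -0.114)
t=0.300: state=(1.245, -0.229)
t=0.400: state=(1.216, -0.336)
t=0.500: state=(1.178, -0.437)
t=0.600: state=(1.129, -0.534)
t=0.700: state=(1.071, -0.631)
t=0.800: state=(1.003, -0.729)
t=0.900: state=(0.925, -0.831)
t=1.000: state=(0.836, -0.942)
t=1.100: state=(0.736, -1.063)
t=1.200: state=(0.623, -1.199)
t=1.300: state=(0.496, -1.352)
t=1.400: state=(0.352, -1.526)
t=1.500: state=(0.190, -1.720)
t=1.600: state=(0.008, -1.931)
t=1.700: state=(-0.196, -2.146)
t=1.800: state=(-0.421, -2.341)
t=1.900: state=(-0.662, -2.476)
t=2.000: state=(-0.912, -2.502)
t=2.100: state=(-1.158, -2.377)
t=2.200: state=(-1.383, -2.095)
t=2.300: state=(-1.573, -1.695)
t=2.400: state=(-1.720, -1.249)
t=2.500: state=(-1.824, -0.825)
t=2.600: state=(-1.887, -0.465)
t=2.700: state=(-1.919, -0.182)
t=2.800: state=(-1.926, 0.032)
t=2.900: state=(-1.915, 0.189)
t=3.000: state=(-1.890, 0.307)
t=3.070: state=(-1.866, 0.371)

(x, y) = (-1.866, 0.371)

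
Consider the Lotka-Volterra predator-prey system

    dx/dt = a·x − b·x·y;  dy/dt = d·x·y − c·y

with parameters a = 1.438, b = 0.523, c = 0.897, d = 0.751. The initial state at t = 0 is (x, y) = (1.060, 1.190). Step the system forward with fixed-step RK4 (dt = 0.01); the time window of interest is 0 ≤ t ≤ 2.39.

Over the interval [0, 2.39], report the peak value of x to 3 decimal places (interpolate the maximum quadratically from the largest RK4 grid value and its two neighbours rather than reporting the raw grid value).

t=0.000: state=(1.060, 1.190)
step 1 (dt=0.01): k1=(0.865, -0.120), k2=(0.868, -0.116), k3=(0.868, -0.116), k4=(0.872, -0.112); state += dt/6·(k1+2k2+2k3+k4)
t=0.010: state=(1.069, 1.189)
t=0.020: state=(1.077, 1.188)
t=0.030: state=(1.086, 1.187)
continuing one RK4 step at a time; state shown every 10 steps (Δt=0.1):
t=0.100: state=(1.150, 1.182)
t=0.200: state=(1.249, 1.182)
t=0.300: state=(1.355, 1.192)
t=0.400: state=(1.469, 1.212)
t=0.500: state=(1.591, 1.242)
t=0.600: state=(1.720, 1.286)
t=0.700: state=(1.854, 1.345)
t=0.800: state=(1.992, 1.420)
t=0.900: state=(2.130, 1.516)
t=1.000: state=(2.265, 1.634)
t=1.100: state=(2.392, 1.780)
t=1.200: state=(2.505, 1.956)
t=1.300: state=(2.598, 2.166)
t=1.400: state=(2.661, 2.413)
t=1.500: state=(2.689, 2.697)
t=1.600: state=(2.674, 3.017)
t=1.700: state=(2.614, 3.365)
t=1.800: state=(2.507, 3.730)
t=1.900: state=(2.359, 4.094)
t=2.000: state=(2.179, 4.439)
t=2.100: state=(1.978, 4.744)
t=2.200: state=(1.770, 4.992)
t=2.300: state=(1.566, 5.173)
t=2.390: state=(1.394, 5.274)
largest grid value and its neighbours: x(1.510)=2.68960, x(1.520)=2.68969, x(1.530)=2.68934
parabola through these three points peaks at t≈1.517 with x≈2.68971

max x = 2.690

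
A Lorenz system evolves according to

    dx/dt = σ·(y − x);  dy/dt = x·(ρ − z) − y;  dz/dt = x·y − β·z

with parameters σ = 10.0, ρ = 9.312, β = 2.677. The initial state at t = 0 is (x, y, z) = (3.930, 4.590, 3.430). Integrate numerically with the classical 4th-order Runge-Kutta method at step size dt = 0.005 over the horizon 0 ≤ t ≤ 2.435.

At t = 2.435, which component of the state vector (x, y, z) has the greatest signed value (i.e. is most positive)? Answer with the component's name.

largest component: z

t=0.000: state=(3.930, 4.590, 3.430)
step 1 (dt=0.005): k1=(6.600, 18.526, 8.857), k2=(6.898, 18.490, 9.056), k3=(6.890, 18.492, 9.058), k4=(7.180, 18.457, 9.260); state += dt/6·(k1+2k2+2k3+k4)
t=0.005: state=(3.964, 4.682, 3.475)
t=0.010: state=(4.002, 4.775, 3.523)
t=0.015: state=(4.042, 4.866, 3.572)
continuing one RK4 step at a time; state shown every 20 steps (Δt=0.1):
t=0.100: state=(5.010, 6.361, 4.792)
t=0.200: state=(6.359, 7.555, 7.233)
t=0.300: state=(7.087, 7.217, 10.046)
t=0.400: state=(6.554, 5.441, 11.547)
t=0.500: state=(5.175, 3.707, 11.155)
t=0.600: state=(3.881, 2.834, 9.788)
t=0.700: state=(3.126, 2.651, 8.304)
t=0.800: state=(2.889, 2.867, 7.065)
t=0.900: state=(3.042, 3.355, 6.207)
t=1.000: state=(3.493, 4.073, 5.812)
t=1.100: state=(4.177, 4.947, 5.972)
t=1.200: state=(4.980, 5.777, 6.750)
t=1.300: state=(5.674, 6.211, 8.015)
t=1.400: state=(5.959, 5.964, 9.294)
t=1.500: state=(5.688, 5.175, 9.981)
t=1.600: state=(5.046, 4.339, 9.865)
t=1.700: state=(4.385, 3.812, 9.209)
t=1.800: state=(3.946, 3.651, 8.388)
t=1.900: state=(3.794, 3.781, 7.665)
t=2.000: state=(3.901, 4.118, 7.190)
t=2.100: state=(4.205, 4.582, 7.048)
t=2.200: state=(4.623, 5.061, 7.269)
t=2.300: state=(5.037, 5.404, 7.798)
t=2.400: state=(5.310, 5.471, 8.459)
t=2.435: state=(5.350, 5.419, 8.673)
compare at T: x=5.350, y=5.419, z=8.673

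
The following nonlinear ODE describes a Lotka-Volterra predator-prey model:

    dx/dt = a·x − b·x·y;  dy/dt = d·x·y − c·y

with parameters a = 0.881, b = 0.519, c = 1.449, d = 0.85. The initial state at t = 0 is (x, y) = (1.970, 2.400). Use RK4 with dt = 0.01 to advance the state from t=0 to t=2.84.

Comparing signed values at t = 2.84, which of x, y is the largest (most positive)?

largest component: x

t=0.000: state=(1.970, 2.400)
step 1 (dt=0.01): k1=(-0.718, 0.541), k2=(-0.720, 0.534), k3=(-0.720, 0.534), k4=(-0.721, 0.528); state += dt/6·(k1+2k2+2k3+k4)
t=0.010: state=(1.963, 2.405)
t=0.020: state=(1.956, 2.411)
t=0.030: state=(1.948, 2.416)
continuing one RK4 step at a time; state shown every 10 steps (Δt=0.1):
t=0.100: state=(1.897, 2.447)
t=0.200: state=(1.823, 2.480)
t=0.300: state=(1.750, 2.497)
t=0.400: state=(1.678, 2.499)
t=0.500: state=(1.610, 2.486)
t=0.600: state=(1.547, 2.459)
t=0.700: state=(1.488, 2.420)
t=0.800: state=(1.435, 2.371)
t=0.900: state=(1.388, 2.312)
t=1.000: state=(1.347, 2.247)
t=1.100: state=(1.311, 2.176)
t=1.200: state=(1.281, 2.102)
t=1.300: state=(1.257, 2.025)
t=1.400: state=(1.239, 1.948)
t=1.500: state=(1.225, 1.871)
t=1.600: state=(1.216, 1.796)
t=1.700: state=(1.212, 1.723)
t=1.800: state=(1.213, 1.652)
t=1.900: state=(1.218, 1.585)
t=2.000: state=(1.227, 1.521)
t=2.100: state=(1.241, 1.461)
t=2.200: state=(1.258, 1.406)
t=2.300: state=(1.279, 1.355)
t=2.400: state=(1.303, 1.308)
t=2.500: state=(1.331, 1.265)
t=2.600: state=(1.363, 1.227)
t=2.700: state=(1.398, 1.194)
t=2.800: state=(1.436, 1.165)
t=2.840: state=(1.452, 1.155)
compare at T: x=1.452, y=1.155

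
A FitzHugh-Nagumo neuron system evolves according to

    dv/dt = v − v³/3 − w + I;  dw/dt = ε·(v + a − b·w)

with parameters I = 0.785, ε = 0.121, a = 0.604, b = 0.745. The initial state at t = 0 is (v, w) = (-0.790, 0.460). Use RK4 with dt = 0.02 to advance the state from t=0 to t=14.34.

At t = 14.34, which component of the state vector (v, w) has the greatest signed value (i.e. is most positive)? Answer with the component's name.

largest component: v

t=0.000: state=(-0.790, 0.460)
step 1 (dt=0.02): k1=(-0.301, -0.064), k2=(-0.301, -0.064), k3=(-0.301, -0.064), k4=(-0.302, -0.065); state += dt/6·(k1+2k2+2k3+k4)
t=0.020: state=(-0.796, 0.459)
t=0.040: state=(-0.802, 0.457)
t=0.060: state=(-0.808, 0.456)
continuing one RK4 step at a time; state shown every 25 steps (Δt=0.5):
t=0.500: state=(-0.943, 0.424)
t=1.000: state=(-1.084, 0.381)
t=1.500: state=(-1.193, 0.332)
t=2.000: state=(-1.258, 0.281)
t=2.500: state=(-1.285, 0.229)
t=3.000: state=(-1.283, 0.178)
t=3.500: state=(-1.260, 0.131)
t=4.000: state=(-1.224, 0.087)
t=4.500: state=(-1.176, 0.048)
t=5.000: state=(-1.121, 0.014)
t=5.500: state=(-1.057, -0.015)
t=6.000: state=(-0.983, -0.039)
t=6.500: state=(-0.897, -0.058)
t=7.000: state=(-0.795, -0.069)
t=7.500: state=(-0.667, -0.074)
t=8.000: state=(-0.496, -0.070)
t=8.500: state=(-0.254, -0.053)
t=9.000: state=(0.118, -0.020)
t=9.500: state=(0.684, 0.039)
t=10.000: state=(1.348, 0.134)
t=10.500: state=(1.761, 0.258)
t=11.000: state=(1.877, 0.391)
t=11.500: state=(1.874, 0.520)
t=12.000: state=(1.837, 0.643)
t=12.500: state=(1.791, 0.758)
t=13.000: state=(1.742, 0.864)
t=13.500: state=(1.692, 0.964)
t=14.000: state=(1.641, 1.055)
t=14.340: state=(1.606, 1.114)
compare at T: v=1.606, w=1.114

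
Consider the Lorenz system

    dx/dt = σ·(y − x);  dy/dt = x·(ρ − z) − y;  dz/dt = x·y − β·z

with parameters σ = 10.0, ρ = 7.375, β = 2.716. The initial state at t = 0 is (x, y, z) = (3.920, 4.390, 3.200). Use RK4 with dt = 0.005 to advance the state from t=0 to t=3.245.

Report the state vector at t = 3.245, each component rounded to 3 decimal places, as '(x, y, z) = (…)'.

t=0.000: state=(3.920, 4.390, 3.200)
step 1 (dt=0.005): k1=(4.700, 11.976, 8.518), k2=(4.882, 11.911, 8.629), k3=(4.876, 11.912, 8.630), k4=(5.052, 11.848, 8.742); state += dt/6·(k1+2k2+2k3+k4)
t=0.005: state=(3.944, 4.450, 3.243)
t=0.010: state=(3.970, 4.508, 3.287)
t=0.015: state=(3.998, 4.567, 3.333)
continuing one RK4 step at a time; state shown every 40 steps (Δt=0.2):
t=0.200: state=(5.391, 6.028, 5.840)
t=0.400: state=(5.509, 4.963, 8.341)
t=0.600: state=(4.005, 3.296, 7.752)
t=0.800: state=(3.136, 2.980, 6.113)
t=1.000: state=(3.257, 3.499, 5.108)
t=1.200: state=(3.959, 4.375, 5.187)
t=1.400: state=(4.681, 4.917, 6.220)
t=1.600: state=(4.731, 4.553, 7.142)
t=1.800: state=(4.188, 3.897, 7.023)
t=2.000: state=(3.778, 3.681, 6.347)
t=2.200: state=(3.801, 3.905, 5.877)
t=2.400: state=(4.108, 4.282, 5.926)
t=2.600: state=(4.386, 4.465, 6.353)
t=2.800: state=(4.386, 4.313, 6.688)
t=3.000: state=(4.174, 4.060, 6.638)
t=3.200: state=(4.009, 3.969, 6.365)
t=3.245: state=(3.996, 3.978, 6.306)

(x, y, z) = (3.996, 3.978, 6.306)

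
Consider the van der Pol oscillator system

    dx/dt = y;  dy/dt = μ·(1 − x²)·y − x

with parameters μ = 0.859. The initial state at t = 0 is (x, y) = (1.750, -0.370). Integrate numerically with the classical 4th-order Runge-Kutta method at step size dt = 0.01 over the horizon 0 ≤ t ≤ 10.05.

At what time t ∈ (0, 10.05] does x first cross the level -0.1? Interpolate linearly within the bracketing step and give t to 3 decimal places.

t=0.000: state=(1.750, -0.370)
step 1 (dt=0.01): k1=(-0.370, -1.094), k2=(-0.375, -1.085), k3=(-0.375, -1.085), k4=(-0.381, -1.076); state += dt/6·(k1+2k2+2k3+k4)
t=0.010: state=(1.746, -0.381)
t=0.020: state=(1.742, -0.392)
t=0.030: state=(1.738, -0.402)
continuing one RK4 step at a time; state shown every 50 steps (Δt=0.5):
t=0.500: state=(1.455, -0.780)
t=1.000: state=(0.969, -1.191)
t=1.500: state=(0.214, -1.892)
t=1.650: state=(-0.090, -2.160)
next step: t=1.660: state=(-0.111, -2.177) — x has crossed -0.1
linear interpolation between t=1.650 (-0.08959) and t=1.660 (-0.11127) → t≈1.655

t = 1.655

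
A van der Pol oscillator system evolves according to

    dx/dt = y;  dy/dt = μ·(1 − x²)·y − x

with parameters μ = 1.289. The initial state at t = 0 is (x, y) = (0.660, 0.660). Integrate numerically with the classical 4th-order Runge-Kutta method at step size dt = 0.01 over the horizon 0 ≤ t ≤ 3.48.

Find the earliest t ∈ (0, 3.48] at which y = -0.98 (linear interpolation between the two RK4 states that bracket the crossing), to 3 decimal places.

t=0.000: state=(0.660, 0.660)
step 1 (dt=0.01): k1=(0.660, -0.180), k2=(0.659, -0.188), k3=(0.659, -0.188), k4=(0.658, -0.195); state += dt/6·(k1+2k2+2k3+k4)
t=0.010: state=(0.667, 0.658)
t=0.020: state=(0.673, 0.656)
t=0.030: state=(0.680, 0.654)
continuing one RK4 step at a time; state shown every 20 steps (Δt=0.2):
t=0.200: state=(0.786, 0.593)
t=0.400: state=(0.893, 0.465)
t=0.600: state=(0.969, 0.291)
t=0.800: state=(1.008, 0.094)
t=1.000: state=(1.006, -0.108)
t=1.200: state=(0.965, -0.308)
t=1.400: state=(0.883, -0.508)
t=1.600: state=(0.760, -0.725)
t=1.800: state=(0.591, -0.979)
next step: t=1.810: state=(0.581, -0.993) — y has crossed -0.98
linear interpolation between t=1.800 (-0.97896) and t=1.810 (-0.99317) → t≈1.801

t = 1.801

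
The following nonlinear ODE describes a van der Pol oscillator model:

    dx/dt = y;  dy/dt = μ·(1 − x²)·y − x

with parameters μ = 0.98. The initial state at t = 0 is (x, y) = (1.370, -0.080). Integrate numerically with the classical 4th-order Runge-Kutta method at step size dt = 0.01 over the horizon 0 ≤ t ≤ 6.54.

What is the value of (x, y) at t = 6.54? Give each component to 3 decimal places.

t=0.000: state=(1.370, -0.080)
step 1 (dt=0.01): k1=(-0.080, -1.301), k2=(-0.087, -1.295), k3=(-0.086, -1.295), k4=(-0.093, -1.289); state += dt/6·(k1+2k2+2k3+k4)
t=0.010: state=(1.369, -0.093)
t=0.020: state=(1.368, -0.106)
t=0.030: state=(1.367, -0.119)
continuing one RK4 step at a time; state shown every 25 steps (Δt=0.25):
t=0.250: state=(1.312, -0.372)
t=0.500: state=(1.188, -0.617)
t=0.750: state=(1.004, -0.855)
t=1.000: state=(0.757, -1.130)
t=1.250: state=(0.433, -1.483)
t=1.500: state=(0.008, -1.931)
t=1.750: state=(-0.531, -2.346)
t=2.000: state=(-1.127, -2.304)
t=2.250: state=(-1.618, -1.522)
t=2.500: state=(-1.874, -0.564)
t=2.750: state=(-1.930, 0.057)
t=3.000: state=(-1.871, 0.382)
t=3.250: state=(-1.750, 0.567)
t=3.500: state=(-1.591, 0.705)
t=3.750: state=(-1.398, 0.845)
t=4.000: state=(-1.166, 1.019)
t=4.250: state=(-0.882, 1.261)
t=4.500: state=(-0.526, 1.612)
t=4.750: state=(-0.065, 2.092)
t=5.000: state=(0.521, 2.566)
t=5.250: state=(1.174, 2.511)
t=5.500: state=(1.700, 1.587)
t=5.750: state=(1.958, 0.531)
t=6.000: state=(2.003, -0.097)
t=6.250: state=(1.936, -0.402)
t=6.500: state=(1.813, -0.569)
t=6.540: state=(1.790, -0.590)

(x, y) = (1.790, -0.590)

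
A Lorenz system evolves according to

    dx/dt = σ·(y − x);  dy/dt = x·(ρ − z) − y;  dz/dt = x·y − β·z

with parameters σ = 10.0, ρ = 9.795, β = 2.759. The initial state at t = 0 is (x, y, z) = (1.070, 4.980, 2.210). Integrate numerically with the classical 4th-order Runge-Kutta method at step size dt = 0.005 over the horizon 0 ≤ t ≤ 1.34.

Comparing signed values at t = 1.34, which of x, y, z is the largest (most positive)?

t=0.000: state=(1.070, 4.980, 2.210)
step 1 (dt=0.005): k1=(39.100, 3.136, -0.769), k2=(38.201, 3.872, -0.268), k3=(38.242, 3.851, -0.280), k4=(37.380, 4.569, 0.212); state += dt/6·(k1+2k2+2k3+k4)
t=0.005: state=(1.261, 4.999, 2.209)
t=0.010: state=(1.444, 5.026, 2.212)
t=0.015: state=(1.620, 5.058, 2.220)
continuing one RK4 step at a time; state shown every 10 steps (Δt=0.05):
t=0.050: state=(2.689, 5.446, 2.398)
t=0.100: state=(3.954, 6.338, 3.013)
t=0.150: state=(5.120, 7.416, 4.094)
t=0.200: state=(6.244, 8.418, 5.687)
t=0.250: state=(7.247, 9.025, 7.732)
t=0.300: state=(7.952, 8.927, 9.963)
t=0.350: state=(8.167, 8.017, 11.907)
t=0.400: state=(7.804, 6.535, 13.108)
t=0.450: state=(6.961, 4.941, 13.398)
t=0.500: state=(5.872, 3.625, 12.945)
t=0.550: state=(4.785, 2.738, 12.058)
t=0.600: state=(3.862, 2.236, 10.998)
t=0.650: state=(3.167, 2.012, 9.924)
t=0.700: state=(2.698, 1.967, 8.914)
t=0.750: state=(2.422, 2.037, 8.002)
t=0.800: state=(2.301, 2.190, 7.202)
t=0.850: state=(2.303, 2.413, 6.521)
t=0.900: state=(2.406, 2.704, 5.961)
t=0.950: state=(2.598, 3.067, 5.529)
t=1.000: state=(2.873, 3.507, 5.236)
t=1.050: state=(3.231, 4.026, 5.099)
t=1.100: state=(3.667, 4.617, 5.139)
t=1.150: state=(4.177, 5.262, 5.383)
t=1.200: state=(4.744, 5.916, 5.858)
t=1.250: state=(5.335, 6.510, 6.572)
t=1.300: state=(5.898, 6.950, 7.501)
t=1.340: state=(6.280, 7.124, 8.347)
compare at T: x=6.280, y=7.124, z=8.347

largest component: z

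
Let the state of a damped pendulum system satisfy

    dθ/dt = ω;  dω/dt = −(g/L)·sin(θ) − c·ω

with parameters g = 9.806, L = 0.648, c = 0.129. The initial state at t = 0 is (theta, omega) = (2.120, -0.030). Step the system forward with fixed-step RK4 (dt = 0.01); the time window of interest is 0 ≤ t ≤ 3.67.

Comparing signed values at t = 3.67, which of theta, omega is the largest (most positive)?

largest component: omega

t=0.000: state=(2.120, -0.030)
step 1 (dt=0.01): k1=(-0.030, -12.903), k2=(-0.095, -12.896), k3=(-0.094, -12.899), k4=(-0.159, -12.894); state += dt/6·(k1+2k2+2k3+k4)
t=0.010: state=(2.119, -0.159)
t=0.020: state=(2.117, -0.288)
t=0.030: state=(2.113, -0.417)
continuing one RK4 step at a time; state shown every 20 steps (Δt=0.2):
t=0.200: state=(1.852, -2.699)
t=0.400: state=(1.024, -5.522)
t=0.600: state=(-0.234, -6.492)
t=0.800: state=(-1.343, -4.233)
t=1.000: state=(-1.882, -1.187)
t=1.200: state=(-1.834, 1.664)
t=1.400: state=(-1.210, 4.560)
t=1.600: state=(-0.088, 6.214)
t=1.800: state=(1.049, 4.676)
t=2.000: state=(1.687, 1.653)
t=2.200: state=(1.718, -1.327)
t=2.400: state=(1.158, -4.231)
t=2.600: state=(0.106, -5.865)
t=2.800: state=(-0.973, -4.452)
t=3.000: state=(-1.574, -1.485)
t=3.200: state=(-1.567, 1.536)
t=3.400: state=(-0.970, 4.344)
t=3.600: state=(0.064, 5.530)
t=3.670: state=(0.442, 5.215)
compare at T: theta=0.442, omega=5.215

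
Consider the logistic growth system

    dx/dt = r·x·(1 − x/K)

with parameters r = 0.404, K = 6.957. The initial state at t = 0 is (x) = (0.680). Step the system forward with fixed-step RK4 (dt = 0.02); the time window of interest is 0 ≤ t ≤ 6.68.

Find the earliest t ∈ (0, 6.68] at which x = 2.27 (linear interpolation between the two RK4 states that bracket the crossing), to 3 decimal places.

t = 3.707

t=0.000: state=(0.680)
step 1 (dt=0.02): k1=(0.248), k2=(0.249), k3=(0.249), k4=(0.249); state += dt/6·(k1+2k2+2k3+k4)
t=0.020: state=(0.685)
t=0.040: state=(0.690)
t=0.060: state=(0.695)
continuing one RK4 step at a time; state shown every 25 steps (Δt=0.5):
t=0.500: state=(0.814)
t=1.000: state=(0.971)
t=1.500: state=(1.153)
t=2.000: state=(1.360)
t=2.500: state=(1.595)
t=3.000: state=(1.857)
t=3.500: state=(2.144)
t=3.700: state=(2.266)
next step: t=3.720: state=(2.278) — x has crossed 2.27
linear interpolation between t=3.700 (2.26581) and t=3.720 (2.27817) → t≈3.707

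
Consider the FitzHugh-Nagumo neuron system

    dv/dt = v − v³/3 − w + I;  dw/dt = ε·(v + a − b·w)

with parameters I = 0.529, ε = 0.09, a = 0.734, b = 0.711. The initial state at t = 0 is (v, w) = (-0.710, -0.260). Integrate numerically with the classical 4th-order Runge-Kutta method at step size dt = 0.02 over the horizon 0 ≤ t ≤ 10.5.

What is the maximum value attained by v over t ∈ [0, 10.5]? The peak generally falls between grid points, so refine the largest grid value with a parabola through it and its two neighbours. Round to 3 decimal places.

t=0.000: state=(-0.710, -0.260)
step 1 (dt=0.02): k1=(0.198, 0.019), k2=(0.199, 0.019), k3=(0.199, 0.019), k4=(0.200, 0.019); state += dt/6·(k1+2k2+2k3+k4)
t=0.020: state=(-0.706, -0.260)
t=0.040: state=(-0.702, -0.259)
t=0.060: state=(-0.698, -0.259)
continuing one RK4 step at a time; state shown every 25 steps (Δt=0.5):
t=0.500: state=(-0.599, -0.248)
t=1.000: state=(-0.454, -0.232)
t=1.500: state=(-0.250, -0.208)
t=2.000: state=(0.056, -0.173)
t=2.500: state=(0.528, -0.123)
t=3.000: state=(1.143, -0.050)
t=3.500: state=(1.632, 0.047)
t=4.000: state=(1.826, 0.155)
t=4.500: state=(1.856, 0.265)
t=5.000: state=(1.834, 0.371)
t=5.500: state=(1.797, 0.472)
t=6.000: state=(1.755, 0.568)
t=6.500: state=(1.711, 0.660)
t=7.000: state=(1.666, 0.746)
t=7.500: state=(1.619, 0.828)
t=8.000: state=(1.571, 0.905)
t=8.500: state=(1.521, 0.978)
t=9.000: state=(1.470, 1.046)
t=9.500: state=(1.416, 1.109)
t=10.000: state=(1.359, 1.168)
t=10.500: state=(1.299, 1.223)
largest grid value and its neighbours: v(4.420)=1.85676, v(4.440)=1.85680, v(4.460)=1.85676
parabola through these three points peaks at t≈4.440 with v≈1.85680

max v = 1.857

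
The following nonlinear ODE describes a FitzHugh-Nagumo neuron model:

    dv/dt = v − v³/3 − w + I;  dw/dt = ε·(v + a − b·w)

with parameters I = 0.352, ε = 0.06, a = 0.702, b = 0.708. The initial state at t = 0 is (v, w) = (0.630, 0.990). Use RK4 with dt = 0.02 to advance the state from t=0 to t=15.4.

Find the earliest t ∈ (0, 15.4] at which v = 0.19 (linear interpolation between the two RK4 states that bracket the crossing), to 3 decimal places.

t = 1.838

t=0.000: state=(0.630, 0.990)
step 1 (dt=0.02): k1=(-0.091, 0.038), k2=(-0.092, 0.038), k3=(-0.092, 0.038), k4=(-0.093, 0.038); state += dt/6·(k1+2k2+2k3+k4)
t=0.020: state=(0.628, 0.991)
t=0.040: state=(0.626, 0.992)
t=0.060: state=(0.624, 0.992)
continuing one RK4 step at a time; state shown every 25 steps (Δt=0.5):
t=0.500: state=(0.571, 1.008)
t=1.000: state=(0.479, 1.023)
t=1.500: state=(0.334, 1.035)
t=1.820: state=(0.199, 1.039)
next step: t=1.840: state=(0.189, 1.040) — v has crossed 0.19
linear interpolation between t=1.820 (0.19887) and t=1.840 (0.18895) → t≈1.838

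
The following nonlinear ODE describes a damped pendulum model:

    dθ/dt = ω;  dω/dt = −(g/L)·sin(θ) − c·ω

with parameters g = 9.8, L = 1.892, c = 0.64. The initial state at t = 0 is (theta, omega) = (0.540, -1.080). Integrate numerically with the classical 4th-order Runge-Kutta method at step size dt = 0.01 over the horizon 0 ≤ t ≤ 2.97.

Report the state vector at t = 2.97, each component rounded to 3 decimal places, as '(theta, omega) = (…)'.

t=0.000: state=(0.540, -1.080)
step 1 (dt=0.01): k1=(-1.080, -1.972), k2=(-1.090, -1.942), k3=(-1.090, -1.941), k4=(-1.099, -1.911); state += dt/6·(k1+2k2+2k3+k4)
t=0.010: state=(0.529, -1.099)
t=0.020: state=(0.518, -1.118)
t=0.030: state=(0.507, -1.136)
continuing one RK4 step at a time; state shown every 10 steps (Δt=0.1):
t=0.100: state=(0.423, -1.246)
t=0.200: state=(0.293, -1.344)
t=0.300: state=(0.157, -1.372)
t=0.400: state=(0.021, -1.331)
t=0.500: state=(-0.107, -1.226)
t=0.600: state=(-0.223, -1.067)
t=0.700: state=(-0.319, -0.866)
t=0.800: state=(-0.395, -0.635)
t=0.900: state=(-0.446, -0.390)
t=1.000: state=(-0.473, -0.143)
t=1.100: state=(-0.475, 0.096)
t=1.200: state=(-0.454, 0.316)
t=1.300: state=(-0.413, 0.507)
t=1.400: state=(-0.354, 0.664)
t=1.500: state=(-0.281, 0.780)
t=1.600: state=(-0.199, 0.851)
t=1.700: state=(-0.113, 0.876)
t=1.800: state=(-0.026, 0.856)
t=1.900: state=(0.057, 0.794)
t=2.000: state=(0.132, 0.697)
t=2.100: state=(0.196, 0.571)
t=2.200: state=(0.246, 0.426)
t=2.300: state=(0.280, 0.268)
t=2.400: state=(0.299, 0.107)
t=2.500: state=(0.302, -0.048)
t=2.600: state=(0.290, -0.192)
t=2.700: state=(0.264, -0.318)
t=2.800: state=(0.227, -0.421)
t=2.900: state=(0.181, -0.496)
t=2.970: state=(0.145, -0.532)

(theta, omega) = (0.145, -0.532)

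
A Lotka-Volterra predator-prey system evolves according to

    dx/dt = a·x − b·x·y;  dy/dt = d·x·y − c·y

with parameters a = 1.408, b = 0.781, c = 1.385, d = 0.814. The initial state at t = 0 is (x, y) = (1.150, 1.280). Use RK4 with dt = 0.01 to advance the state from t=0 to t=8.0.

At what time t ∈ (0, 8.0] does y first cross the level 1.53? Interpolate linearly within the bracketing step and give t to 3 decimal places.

t=0.000: state=(1.150, 1.280)
step 1 (dt=0.01): k1=(0.470, -0.575), k2=(0.473, -0.571), k3=(0.473, -0.571), k4=(0.477, -0.567); state += dt/6·(k1+2k2+2k3+k4)
t=0.010: state=(1.155, 1.274)
t=0.020: state=(1.160, 1.269)
t=0.030: state=(1.164, 1.263)
continuing one RK4 step at a time; state shown every 50 steps (Δt=0.5):
t=0.500: state=(1.474, 1.086)
t=1.000: state=(1.963, 1.088)
t=1.500: state=(2.490, 1.352)
t=1.670: state=(2.615, 1.522)
next step: t=1.680: state=(2.621, 1.533) — y has crossed 1.53
linear interpolation between t=1.670 (1.52208) and t=1.680 (1.53348) → t≈1.677

t = 1.677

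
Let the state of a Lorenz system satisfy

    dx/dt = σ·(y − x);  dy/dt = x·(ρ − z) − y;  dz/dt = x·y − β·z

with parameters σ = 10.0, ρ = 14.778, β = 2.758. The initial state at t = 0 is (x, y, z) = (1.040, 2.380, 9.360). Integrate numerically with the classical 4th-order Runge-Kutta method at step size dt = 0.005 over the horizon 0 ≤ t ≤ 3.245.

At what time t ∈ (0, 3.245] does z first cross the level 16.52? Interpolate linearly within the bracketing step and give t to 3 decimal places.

t=0.000: state=(1.040, 2.380, 9.360)
step 1 (dt=0.005): k1=(13.400, 3.255, -23.340), k2=(13.146, 3.491, -23.090), k3=(13.159, 3.486, -23.093), k4=(12.916, 3.721, -22.845); state += dt/6·(k1+2k2+2k3+k4)
t=0.005: state=(1.106, 2.397, 9.245)
t=0.010: state=(1.169, 2.417, 9.132)
t=0.015: state=(1.231, 2.439, 9.021)
continuing one RK4 step at a time; state shown every 40 steps (Δt=0.2):
t=0.200: state=(3.362, 4.884, 6.655)
t=0.400: state=(7.864, 10.449, 11.009)
t=0.495: state=(9.603, 10.245, 16.464)
next step: t=0.500: state=(9.631, 10.107, 16.724) — z has crossed 16.52
linear interpolation between t=0.495 (16.46364) and t=0.500 (16.72420) → t≈0.496

t = 0.496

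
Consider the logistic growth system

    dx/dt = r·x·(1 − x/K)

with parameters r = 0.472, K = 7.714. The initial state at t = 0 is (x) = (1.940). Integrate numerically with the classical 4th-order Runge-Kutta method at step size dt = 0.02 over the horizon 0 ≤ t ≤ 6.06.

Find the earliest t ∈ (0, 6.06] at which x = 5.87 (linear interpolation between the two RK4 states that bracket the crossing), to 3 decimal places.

t = 4.764

t=0.000: state=(1.940)
step 1 (dt=0.02): k1=(0.685), k2=(0.687), k3=(0.687), k4=(0.689); state += dt/6·(k1+2k2+2k3+k4)
t=0.020: state=(1.954)
t=0.040: state=(1.968)
t=0.060: state=(1.981)
continuing one RK4 step at a time; state shown every 10 steps (Δt=0.2):
t=0.200: state=(2.080)
t=0.400: state=(2.227)
t=0.600: state=(2.379)
t=0.800: state=(2.537)
t=1.000: state=(2.701)
t=1.200: state=(2.868)
t=1.400: state=(3.041)
t=1.600: state=(3.216)
t=1.800: state=(3.394)
t=2.000: state=(3.575)
t=2.200: state=(3.756)
t=2.400: state=(3.938)
t=2.600: state=(4.120)
t=2.800: state=(4.300)
t=3.000: state=(4.479)
t=3.200: state=(4.655)
t=3.400: state=(4.827)
t=3.600: state=(4.996)
t=3.800: state=(5.159)
t=4.000: state=(5.318)
t=4.200: state=(5.471)
t=4.400: state=(5.618)
t=4.600: state=(5.759)
t=4.760: state=(5.867)
next step: t=4.780: state=(5.881) — x has crossed 5.87
linear interpolation between t=4.760 (5.86737) and t=4.780 (5.88059) → t≈4.764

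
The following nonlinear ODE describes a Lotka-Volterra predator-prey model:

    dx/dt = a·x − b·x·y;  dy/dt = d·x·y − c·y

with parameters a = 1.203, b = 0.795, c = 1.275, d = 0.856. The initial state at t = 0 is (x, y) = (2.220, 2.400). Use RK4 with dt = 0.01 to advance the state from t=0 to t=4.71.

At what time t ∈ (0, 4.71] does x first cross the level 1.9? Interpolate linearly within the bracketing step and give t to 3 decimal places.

t = 0.193

t=0.000: state=(2.220, 2.400)
step 1 (dt=0.01): k1=(-1.565, 1.501), k2=(-1.573, 1.489), k3=(-1.573, 1.489), k4=(-1.580, 1.478); state += dt/6·(k1+2k2+2k3+k4)
t=0.010: state=(2.204, 2.415)
t=0.020: state=(2.188, 2.430)
t=0.030: state=(2.172, 2.444)
t=0.190: state=(1.905, 2.635)
next step: t=0.200: state=(1.888, 2.645) — x has crossed 1.9
linear interpolation between t=0.190 (1.90490) and t=0.200 (1.88791) → t≈0.193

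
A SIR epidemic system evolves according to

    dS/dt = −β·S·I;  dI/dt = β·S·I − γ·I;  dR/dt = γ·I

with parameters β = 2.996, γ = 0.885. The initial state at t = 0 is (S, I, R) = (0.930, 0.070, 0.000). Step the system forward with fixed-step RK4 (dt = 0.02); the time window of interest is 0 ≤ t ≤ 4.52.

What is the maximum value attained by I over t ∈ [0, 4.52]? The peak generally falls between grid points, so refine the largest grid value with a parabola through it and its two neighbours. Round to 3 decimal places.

max I = 0.366

t=0.000: state=(0.930, 0.070, 0.000)
step 1 (dt=0.02): k1=(-0.195, 0.133, 0.062), k2=(-0.198, 0.135, 0.063), k3=(-0.198, 0.135, 0.063), k4=(-0.202, 0.137, 0.064); state += dt/6·(k1+2k2+2k3+k4)
t=0.020: state=(0.926, 0.073, 0.001)
t=0.040: state=(0.922, 0.075, 0.003)
t=0.060: state=(0.918, 0.078, 0.004)
continuing one RK4 step at a time; state shown every 10 steps (Δt=0.2):
t=0.200: state=(0.884, 0.101, 0.015)
t=0.400: state=(0.822, 0.141, 0.036)
t=0.600: state=(0.745, 0.189, 0.065)
t=0.800: state=(0.655, 0.242, 0.104)
t=1.000: state=(0.558, 0.291, 0.151)
t=1.200: state=(0.463, 0.331, 0.206)
t=1.400: state=(0.376, 0.356, 0.267)
t=1.600: state=(0.303, 0.366, 0.331)
t=1.800: state=(0.244, 0.361, 0.396)
t=2.000: state=(0.197, 0.345, 0.458)
t=2.200: state=(0.161, 0.321, 0.517)
t=2.400: state=(0.134, 0.294, 0.572)
t=2.600: state=(0.114, 0.265, 0.621)
t=2.800: state=(0.098, 0.237, 0.666)
t=3.000: state=(0.085, 0.209, 0.705)
t=3.200: state=(0.076, 0.184, 0.740)
t=3.400: state=(0.069, 0.161, 0.770)
t=3.600: state=(0.063, 0.140, 0.797)
t=3.800: state=(0.058, 0.122, 0.820)
t=4.000: state=(0.054, 0.106, 0.840)
t=4.200: state=(0.051, 0.091, 0.858)
t=4.400: state=(0.048, 0.079, 0.873)
t=4.520: state=(0.047, 0.072, 0.881)
largest grid value and its neighbours: I(1.600)=0.36573, I(1.620)=0.36582, I(1.640)=0.36578
parabola through these three points peaks at t≈1.623 with I≈0.36583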